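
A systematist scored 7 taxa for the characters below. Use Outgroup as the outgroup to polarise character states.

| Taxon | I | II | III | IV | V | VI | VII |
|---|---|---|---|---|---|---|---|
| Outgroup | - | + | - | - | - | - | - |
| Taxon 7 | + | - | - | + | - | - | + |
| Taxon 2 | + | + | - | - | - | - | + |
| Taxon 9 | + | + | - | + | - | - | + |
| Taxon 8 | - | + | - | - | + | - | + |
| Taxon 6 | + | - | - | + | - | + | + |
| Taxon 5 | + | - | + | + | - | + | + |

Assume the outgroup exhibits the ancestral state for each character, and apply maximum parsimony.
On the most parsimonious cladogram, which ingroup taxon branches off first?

Taxon 8

Character polarity is set by the outgroup: the derived state is whichever differs from the outgroup's state, so for II the derived state is '-', and for the remaining characters it is '+'.
Only Taxon 2, Taxon 5, Taxon 6, Taxon 7, and Taxon 9 show the derived state '+' for I, supporting them as a clade.
II (derived state '-') is shared by Taxon 5, Taxon 6, and Taxon 7 — a synapomorphy uniting that clade.
III: derived state '+' in Taxon 5 only — an autapomorphy, so it tells us nothing about relationships among taxa.
IV: derived state '+' in Taxon 5, Taxon 6, Taxon 7, and Taxon 9 only — synapomorphy for {Taxon 5, Taxon 6, Taxon 7, Taxon 9}.
V: derived state '+' in Taxon 8 only — an autapomorphy, so it tells us nothing about relationships among taxa.
Only Taxon 5 and Taxon 6 show the derived state '+' for VI, supporting them as a clade.
All ingroup taxa share the derived state '+' for VII; it defines the ingroup but does not resolve relationships within it.
Most parsimonious ingroup topology: ((((Taxon 7,(Taxon 6,Taxon 5)),Taxon 9),Taxon 2),Taxon 8).
Taxon 8 is sister to the clade containing all other ingroup taxa, so it is the earliest-diverging (most basal) ingroup lineage.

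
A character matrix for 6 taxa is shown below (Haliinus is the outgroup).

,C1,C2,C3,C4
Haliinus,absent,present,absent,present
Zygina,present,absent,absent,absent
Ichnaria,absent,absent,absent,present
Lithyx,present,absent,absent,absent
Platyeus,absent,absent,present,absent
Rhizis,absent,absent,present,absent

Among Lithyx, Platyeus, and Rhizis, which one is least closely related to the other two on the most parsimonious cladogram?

Lithyx

Character polarity is set by the outgroup: the derived state is whichever differs from the outgroup's state, so for C2, C4 the derived state is 'absent', and for the remaining characters it is 'present'.
C1: derived state 'present' in Lithyx and Zygina only — synapomorphy for {Lithyx, Zygina}.
C2 (derived state 'absent') is shared by all ingroup taxa — unites the whole ingroup.
Only Platyeus and Rhizis show the derived state 'present' for C3, supporting them as a clade.
C4: derived state 'absent' in Lithyx, Platyeus, Rhizis, and Zygina only — synapomorphy for {Lithyx, Platyeus, Rhizis, Zygina}.
Most parsimonious ingroup topology: (((Zygina,Lithyx),(Platyeus,Rhizis)),Ichnaria).
Platyeus and Rhizis share a more recent common ancestor with each other than either does with Lithyx, so Lithyx is the least closely related of the three.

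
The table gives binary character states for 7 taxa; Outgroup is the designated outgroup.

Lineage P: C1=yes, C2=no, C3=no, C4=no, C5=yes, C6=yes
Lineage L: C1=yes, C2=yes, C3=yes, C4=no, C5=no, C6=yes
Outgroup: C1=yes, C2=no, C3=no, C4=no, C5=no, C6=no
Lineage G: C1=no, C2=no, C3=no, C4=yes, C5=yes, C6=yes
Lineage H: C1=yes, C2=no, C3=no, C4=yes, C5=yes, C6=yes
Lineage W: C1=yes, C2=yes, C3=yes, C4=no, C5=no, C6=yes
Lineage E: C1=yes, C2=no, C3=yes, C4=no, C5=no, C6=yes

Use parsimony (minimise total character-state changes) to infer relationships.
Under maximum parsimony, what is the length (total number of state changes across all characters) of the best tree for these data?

Character polarity is set by the outgroup: the derived state is whichever differs from the outgroup's state, so for C1 the derived state is 'no', and for the remaining characters it is 'yes'.
C1: derived state 'no' in Lineage G only — an autapomorphy, so it tells us nothing about relationships among taxa.
Only Lineage L and Lineage W show the derived state 'yes' for C2, supporting them as a clade.
Only Lineage E, Lineage L, and Lineage W show the derived state 'yes' for C3, supporting them as a clade.
C4: derived state 'yes' in Lineage G and Lineage H only — synapomorphy for {Lineage G, Lineage H}.
C5 (derived state 'yes') is shared by Lineage G, Lineage H, and Lineage P — a synapomorphy uniting that clade.
C6 (derived state 'yes') is shared by all ingroup taxa — unites the whole ingroup.
Most parsimonious ingroup topology: (((Lineage W,Lineage L),Lineage E),(Lineage P,(Lineage G,Lineage H))).
Changes per character on this tree: C1: 1; C2: 1; C3: 1; C4: 1; C5: 1; C6: 1.
Total = 6.

6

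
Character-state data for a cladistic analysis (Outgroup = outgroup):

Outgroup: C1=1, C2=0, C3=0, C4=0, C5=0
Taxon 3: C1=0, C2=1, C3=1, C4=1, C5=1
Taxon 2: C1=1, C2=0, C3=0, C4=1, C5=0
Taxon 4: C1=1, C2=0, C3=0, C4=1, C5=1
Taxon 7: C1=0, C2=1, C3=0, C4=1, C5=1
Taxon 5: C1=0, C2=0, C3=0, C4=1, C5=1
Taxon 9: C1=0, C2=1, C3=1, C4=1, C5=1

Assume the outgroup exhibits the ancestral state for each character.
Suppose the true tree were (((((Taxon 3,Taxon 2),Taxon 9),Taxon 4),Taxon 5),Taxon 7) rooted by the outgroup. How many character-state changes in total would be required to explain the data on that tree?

Map each character onto (((((Taxon 3,Taxon 2),Taxon 9),Taxon 4),Taxon 5),Taxon 7) (rooted by Outgroup) and count the minimum state changes it requires (Fitch parsimony):
C1: 3; C2: 3; C3: 2; C4: 1; C5: 2.
Total tree length = 11.

11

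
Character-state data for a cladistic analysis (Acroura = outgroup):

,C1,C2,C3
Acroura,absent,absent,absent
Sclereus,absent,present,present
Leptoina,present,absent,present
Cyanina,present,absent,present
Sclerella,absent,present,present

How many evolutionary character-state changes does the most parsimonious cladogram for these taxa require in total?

3

The outgroup has state 'absent' for every character, so 'present' is the derived state throughout.
C1 (derived state 'present') is shared by Cyanina and Leptoina — a synapomorphy uniting that clade.
C2 (derived state 'present') is shared by Sclerella and Sclereus — a synapomorphy uniting that clade.
C3 (derived state 'present') is shared by all ingroup taxa — unites the whole ingroup.
Most parsimonious ingroup topology: ((Cyanina,Leptoina),(Sclerella,Sclereus)).
Changes per character on this tree: C1: 1; C2: 1; C3: 1.
Total = 3.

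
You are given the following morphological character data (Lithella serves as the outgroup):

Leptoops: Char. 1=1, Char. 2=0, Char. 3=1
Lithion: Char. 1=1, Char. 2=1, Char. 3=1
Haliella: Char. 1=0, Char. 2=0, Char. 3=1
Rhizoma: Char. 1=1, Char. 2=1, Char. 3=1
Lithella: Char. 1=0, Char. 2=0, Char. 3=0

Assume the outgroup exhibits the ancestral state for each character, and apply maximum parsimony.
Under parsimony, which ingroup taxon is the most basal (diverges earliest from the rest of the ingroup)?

Haliella

The outgroup has state '0' for every character, so '1' is the derived state throughout.
Char. 1: derived state '1' in Leptoops, Lithion, and Rhizoma only — synapomorphy for {Leptoops, Lithion, Rhizoma}.
Char. 2: derived state '1' in Lithion and Rhizoma only — synapomorphy for {Lithion, Rhizoma}.
All ingroup taxa share the derived state '1' for Char. 3; it defines the ingroup but does not resolve relationships within it.
Most parsimonious ingroup topology: (((Rhizoma,Lithion),Leptoops),Haliella).
Haliella is sister to the clade containing all other ingroup taxa, so it is the earliest-diverging (most basal) ingroup lineage.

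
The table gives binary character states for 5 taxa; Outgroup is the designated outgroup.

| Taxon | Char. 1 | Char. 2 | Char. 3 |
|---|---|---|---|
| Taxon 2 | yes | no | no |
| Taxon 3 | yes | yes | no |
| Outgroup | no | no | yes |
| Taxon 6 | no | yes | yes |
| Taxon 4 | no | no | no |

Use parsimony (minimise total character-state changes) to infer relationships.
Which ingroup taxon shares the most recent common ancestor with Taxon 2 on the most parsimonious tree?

Taxon 3

Character polarity is set by the outgroup: the derived state is whichever differs from the outgroup's state, so for Char. 3 the derived state is 'no', and for the remaining characters it is 'yes'.
Char. 1 (derived state 'yes') is shared by Taxon 2 and Taxon 3 — a synapomorphy uniting that clade.
Char. 2 groups Taxon 3 and Taxon 6, which is incompatible with the clades supported by the remaining characters; treating it as convergent (homoplasy) costs fewer steps than any alternative tree.
Only Taxon 2, Taxon 3, and Taxon 4 show the derived state 'no' for Char. 3, supporting them as a clade.
Most parsimonious ingroup topology: (((Taxon 3,Taxon 2),Taxon 4),Taxon 6).
Taxon 2 and Taxon 3 form a cherry on this tree, so they are sister taxa.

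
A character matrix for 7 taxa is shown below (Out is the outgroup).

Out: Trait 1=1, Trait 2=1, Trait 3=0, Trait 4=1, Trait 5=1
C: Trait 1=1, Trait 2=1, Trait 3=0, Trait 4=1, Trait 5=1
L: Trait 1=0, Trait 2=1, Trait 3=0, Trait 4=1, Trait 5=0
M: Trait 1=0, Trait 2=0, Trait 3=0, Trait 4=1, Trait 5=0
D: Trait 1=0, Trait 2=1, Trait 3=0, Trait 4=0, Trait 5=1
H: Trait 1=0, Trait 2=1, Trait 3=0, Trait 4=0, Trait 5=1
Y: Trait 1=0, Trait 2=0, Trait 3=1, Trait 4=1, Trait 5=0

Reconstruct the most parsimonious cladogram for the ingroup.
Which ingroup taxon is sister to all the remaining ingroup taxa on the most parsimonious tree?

Character polarity is set by the outgroup: the derived state is whichever differs from the outgroup's state, so for Trait 1, Trait 2, Trait 4, Trait 5 the derived state is '0', and for the remaining characters it is '1'.
Only D, H, L, M, and Y show the derived state '0' for Trait 1, supporting them as a clade.
Only M and Y show the derived state '0' for Trait 2, supporting them as a clade.
Trait 3 (derived state '1') is unique to Y (autapomorphy; uninformative for grouping).
Trait 4 (derived state '0') is shared by D and H — a synapomorphy uniting that clade.
Only L, M, and Y show the derived state '0' for Trait 5, supporting them as a clade.
Most parsimonious ingroup topology: (C,((L,(M,Y)),(D,H))).
C is sister to the clade containing all other ingroup taxa, so it is the earliest-diverging (most basal) ingroup lineage.

C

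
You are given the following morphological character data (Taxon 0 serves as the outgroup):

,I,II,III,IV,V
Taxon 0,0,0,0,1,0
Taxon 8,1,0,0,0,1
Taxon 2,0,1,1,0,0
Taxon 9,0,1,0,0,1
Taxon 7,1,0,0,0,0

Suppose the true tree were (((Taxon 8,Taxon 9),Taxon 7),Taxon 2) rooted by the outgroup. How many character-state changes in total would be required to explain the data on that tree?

7

Map each character onto (((Taxon 8,Taxon 9),Taxon 7),Taxon 2) (rooted by Taxon 0) and count the minimum state changes it requires (Fitch parsimony):
I: 2; II: 2; III: 1; IV: 1; V: 1.
Total tree length = 7.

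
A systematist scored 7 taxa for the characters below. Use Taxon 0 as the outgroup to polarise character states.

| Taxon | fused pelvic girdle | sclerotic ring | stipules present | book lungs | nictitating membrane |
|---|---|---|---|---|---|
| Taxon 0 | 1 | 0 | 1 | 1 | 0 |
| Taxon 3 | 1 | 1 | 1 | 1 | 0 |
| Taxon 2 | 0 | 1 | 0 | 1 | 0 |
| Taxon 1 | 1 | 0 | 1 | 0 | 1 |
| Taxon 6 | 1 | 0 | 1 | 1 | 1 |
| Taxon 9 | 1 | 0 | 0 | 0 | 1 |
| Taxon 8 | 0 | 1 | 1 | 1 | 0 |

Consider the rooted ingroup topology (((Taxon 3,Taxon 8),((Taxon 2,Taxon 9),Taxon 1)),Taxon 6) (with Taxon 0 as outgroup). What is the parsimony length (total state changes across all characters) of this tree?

Map each character onto (((Taxon 3,Taxon 8),((Taxon 2,Taxon 9),Taxon 1)),Taxon 6) (rooted by Taxon 0) and count the minimum state changes it requires (Fitch parsimony):
fused pelvic girdle: 2; sclerotic ring: 2; stipules present: 1; book lungs: 2; nictitating membrane: 3.
Total tree length = 10.

10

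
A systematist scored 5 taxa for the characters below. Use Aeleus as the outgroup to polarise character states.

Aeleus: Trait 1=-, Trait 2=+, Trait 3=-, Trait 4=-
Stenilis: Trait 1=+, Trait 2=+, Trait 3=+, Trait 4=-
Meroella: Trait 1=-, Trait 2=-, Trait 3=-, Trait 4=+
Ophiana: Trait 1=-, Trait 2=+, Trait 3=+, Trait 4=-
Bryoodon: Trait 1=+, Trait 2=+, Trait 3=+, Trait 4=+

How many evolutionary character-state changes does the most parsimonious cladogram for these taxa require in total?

Character polarity is set by the outgroup: the derived state is whichever differs from the outgroup's state, so for Trait 2 the derived state is '-', and for the remaining characters it is '+'.
Only Bryoodon and Stenilis show the derived state '+' for Trait 1, supporting them as a clade.
Trait 2 (derived state '-') is unique to Meroella (autapomorphy; uninformative for grouping).
Only Bryoodon, Ophiana, and Stenilis show the derived state '+' for Trait 3, supporting them as a clade.
Trait 4 groups Bryoodon and Meroella, which is incompatible with the clades supported by the remaining characters; treating it as convergent (homoplasy) costs fewer steps than any alternative tree.
Most parsimonious ingroup topology: (((Stenilis,Bryoodon),Ophiana),Meroella).
Changes per character on this tree: Trait 1: 1; Trait 2: 1; Trait 3: 1; Trait 4: 2.
Total = 5.

5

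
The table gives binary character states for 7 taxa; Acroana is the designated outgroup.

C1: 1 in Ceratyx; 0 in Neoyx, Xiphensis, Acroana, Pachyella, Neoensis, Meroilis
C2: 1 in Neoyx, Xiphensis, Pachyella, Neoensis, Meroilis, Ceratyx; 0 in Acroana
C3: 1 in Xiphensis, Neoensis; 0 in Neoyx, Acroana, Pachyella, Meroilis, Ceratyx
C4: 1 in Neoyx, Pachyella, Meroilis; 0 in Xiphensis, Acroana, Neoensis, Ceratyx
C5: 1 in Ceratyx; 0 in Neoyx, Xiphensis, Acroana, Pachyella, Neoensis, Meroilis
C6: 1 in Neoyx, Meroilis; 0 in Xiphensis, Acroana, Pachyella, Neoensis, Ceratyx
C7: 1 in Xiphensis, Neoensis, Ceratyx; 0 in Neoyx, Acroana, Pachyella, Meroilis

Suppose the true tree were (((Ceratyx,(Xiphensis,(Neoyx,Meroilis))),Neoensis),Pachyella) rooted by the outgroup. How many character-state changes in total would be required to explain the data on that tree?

Map each character onto (((Ceratyx,(Xiphensis,(Neoyx,Meroilis))),Neoensis),Pachyella) (rooted by Acroana) and count the minimum state changes it requires (Fitch parsimony):
C1: 1; C2: 1; C3: 2; C4: 2; C5: 1; C6: 1; C7: 2.
Total tree length = 10.

10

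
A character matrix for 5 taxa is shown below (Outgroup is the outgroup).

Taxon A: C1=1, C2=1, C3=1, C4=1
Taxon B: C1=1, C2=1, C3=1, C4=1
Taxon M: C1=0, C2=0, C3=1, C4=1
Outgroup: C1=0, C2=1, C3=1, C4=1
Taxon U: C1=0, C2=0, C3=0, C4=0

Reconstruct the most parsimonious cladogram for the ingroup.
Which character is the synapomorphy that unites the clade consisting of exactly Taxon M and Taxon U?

C2

Character polarity is set by the outgroup: the derived state is whichever differs from the outgroup's state, so for C2, C3, C4 the derived state is '0', and for the remaining characters it is '1'.
C1 (derived state '1') is shared by Taxon A and Taxon B — a synapomorphy uniting that clade.
C2 (derived state '0') is shared by Taxon M and Taxon U — a synapomorphy uniting that clade.
C3: derived state '0' in Taxon U only — an autapomorphy, so it tells us nothing about relationships among taxa.
C4: derived state '0' in Taxon U only — an autapomorphy, so it tells us nothing about relationships among taxa.
Most parsimonious ingroup topology: ((Taxon B,Taxon A),(Taxon M,Taxon U)).
The clade {Taxon M, Taxon U} is supported by C2: its derived state '0' occurs in exactly those taxa and in no other taxon (including the outgroup).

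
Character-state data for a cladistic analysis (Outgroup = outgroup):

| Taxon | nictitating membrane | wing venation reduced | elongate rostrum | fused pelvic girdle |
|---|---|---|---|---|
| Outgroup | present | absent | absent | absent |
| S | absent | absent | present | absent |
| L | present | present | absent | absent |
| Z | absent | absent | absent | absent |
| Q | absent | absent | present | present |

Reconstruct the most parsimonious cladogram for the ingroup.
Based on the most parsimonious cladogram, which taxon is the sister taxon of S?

Q

Character polarity is set by the outgroup: the derived state is whichever differs from the outgroup's state, so for nictitating membrane the derived state is 'absent', and for the remaining characters it is 'present'.
Only Q, S, and Z show the derived state 'absent' for nictitating membrane, supporting them as a clade.
wing venation reduced: derived state 'present' in L only — an autapomorphy, so it tells us nothing about relationships among taxa.
elongate rostrum (derived state 'present') is shared by Q and S — a synapomorphy uniting that clade.
fused pelvic girdle (derived state 'present') is unique to Q (autapomorphy; uninformative for grouping).
Most parsimonious ingroup topology: (((S,Q),Z),L).
S and Q form a cherry on this tree, so they are sister taxa.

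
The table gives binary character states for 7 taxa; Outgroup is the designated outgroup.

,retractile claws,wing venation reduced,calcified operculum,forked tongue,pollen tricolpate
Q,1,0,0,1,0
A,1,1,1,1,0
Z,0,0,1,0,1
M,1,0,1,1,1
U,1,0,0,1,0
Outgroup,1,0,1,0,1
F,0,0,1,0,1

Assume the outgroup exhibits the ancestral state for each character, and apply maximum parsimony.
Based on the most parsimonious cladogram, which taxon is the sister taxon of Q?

Character polarity is set by the outgroup: the derived state is whichever differs from the outgroup's state, so for retractile claws, calcified operculum, pollen tricolpate the derived state is '0', and for the remaining characters it is '1'.
retractile claws: derived state '0' in F and Z only — synapomorphy for {F, Z}.
wing venation reduced (derived state '1') is unique to A (autapomorphy; uninformative for grouping).
calcified operculum (derived state '0') is shared by Q and U — a synapomorphy uniting that clade.
forked tongue (derived state '1') is shared by A, M, Q, and U — a synapomorphy uniting that clade.
pollen tricolpate (derived state '0') is shared by A, Q, and U — a synapomorphy uniting that clade.
Most parsimonious ingroup topology: ((F,Z),(M,(A,(U,Q)))).
Q and U form a cherry on this tree, so they are sister taxa.

U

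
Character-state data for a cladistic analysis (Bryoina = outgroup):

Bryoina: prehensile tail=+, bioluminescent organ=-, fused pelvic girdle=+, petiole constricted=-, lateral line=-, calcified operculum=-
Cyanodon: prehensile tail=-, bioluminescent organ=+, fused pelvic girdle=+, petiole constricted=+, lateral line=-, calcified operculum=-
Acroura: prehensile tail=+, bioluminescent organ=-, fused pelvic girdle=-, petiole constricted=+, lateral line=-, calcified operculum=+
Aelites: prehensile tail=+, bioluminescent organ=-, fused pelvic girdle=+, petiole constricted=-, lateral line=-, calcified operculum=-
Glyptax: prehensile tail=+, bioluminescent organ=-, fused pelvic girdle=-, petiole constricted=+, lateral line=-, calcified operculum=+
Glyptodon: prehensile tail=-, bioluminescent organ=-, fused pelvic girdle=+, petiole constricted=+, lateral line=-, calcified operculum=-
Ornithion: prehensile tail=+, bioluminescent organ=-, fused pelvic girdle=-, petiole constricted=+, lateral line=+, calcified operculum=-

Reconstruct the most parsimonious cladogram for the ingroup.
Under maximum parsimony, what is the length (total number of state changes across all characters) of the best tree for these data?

Character polarity is set by the outgroup: the derived state is whichever differs from the outgroup's state, so for prehensile tail, fused pelvic girdle the derived state is '-', and for the remaining characters it is '+'.
prehensile tail (derived state '-') is shared by Cyanodon and Glyptodon — a synapomorphy uniting that clade.
bioluminescent organ (derived state '+') is unique to Cyanodon (autapomorphy; uninformative for grouping).
fused pelvic girdle: derived state '-' in Acroura, Glyptax, and Ornithion only — synapomorphy for {Acroura, Glyptax, Ornithion}.
Only Acroura, Cyanodon, Glyptax, Glyptodon, and Ornithion show the derived state '+' for petiole constricted, supporting them as a clade.
lateral line (derived state '+') is unique to Ornithion (autapomorphy; uninformative for grouping).
Only Acroura and Glyptax show the derived state '+' for calcified operculum, supporting them as a clade.
Most parsimonious ingroup topology: (((Cyanodon,Glyptodon),((Acroura,Glyptax),Ornithion)),Aelites).
Changes per character on this tree: prehensile tail: 1; bioluminescent organ: 1; fused pelvic girdle: 1; petiole constricted: 1; lateral line: 1; calcified operculum: 1.
Total = 6.

6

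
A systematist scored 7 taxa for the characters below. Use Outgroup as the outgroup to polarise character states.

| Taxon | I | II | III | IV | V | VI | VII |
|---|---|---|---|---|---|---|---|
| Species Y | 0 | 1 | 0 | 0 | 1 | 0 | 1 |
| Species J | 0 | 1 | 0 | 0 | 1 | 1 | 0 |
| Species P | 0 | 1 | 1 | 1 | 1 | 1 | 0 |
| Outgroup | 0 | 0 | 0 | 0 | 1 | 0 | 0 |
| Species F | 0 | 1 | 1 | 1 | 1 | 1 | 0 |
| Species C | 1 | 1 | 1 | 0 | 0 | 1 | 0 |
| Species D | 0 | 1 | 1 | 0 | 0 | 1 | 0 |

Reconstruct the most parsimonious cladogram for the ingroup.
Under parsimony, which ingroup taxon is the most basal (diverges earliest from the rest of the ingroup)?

Character polarity is set by the outgroup: the derived state is whichever differs from the outgroup's state, so for V the derived state is '0', and for the remaining characters it is '1'.
I (derived state '1') is unique to Species C (autapomorphy; uninformative for grouping).
All ingroup taxa share the derived state '1' for II; it defines the ingroup but does not resolve relationships within it.
Only Species C, Species D, Species F, and Species P show the derived state '1' for III, supporting them as a clade.
IV (derived state '1') is shared by Species F and Species P — a synapomorphy uniting that clade.
V (derived state '0') is shared by Species C and Species D — a synapomorphy uniting that clade.
VI: derived state '1' in Species C, Species D, Species F, Species J, and Species P only — synapomorphy for {Species C, Species D, Species F, Species J, Species P}.
VII (derived state '1') is unique to Species Y (autapomorphy; uninformative for grouping).
Most parsimonious ingroup topology: ((((Species F,Species P),(Species D,Species C)),Species J),Species Y).
Species Y is sister to the clade containing all other ingroup taxa, so it is the earliest-diverging (most basal) ingroup lineage.

Species Y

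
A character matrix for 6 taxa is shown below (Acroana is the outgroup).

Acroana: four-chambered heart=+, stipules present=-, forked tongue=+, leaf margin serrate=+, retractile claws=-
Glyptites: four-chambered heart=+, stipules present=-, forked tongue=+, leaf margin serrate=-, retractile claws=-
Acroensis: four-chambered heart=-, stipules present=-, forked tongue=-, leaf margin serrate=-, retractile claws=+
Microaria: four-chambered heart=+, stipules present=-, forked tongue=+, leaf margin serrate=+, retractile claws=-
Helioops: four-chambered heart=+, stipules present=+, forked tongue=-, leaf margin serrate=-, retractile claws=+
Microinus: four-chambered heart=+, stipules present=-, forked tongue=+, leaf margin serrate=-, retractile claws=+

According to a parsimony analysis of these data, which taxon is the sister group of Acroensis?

Helioops

Character polarity is set by the outgroup: the derived state is whichever differs from the outgroup's state, so for four-chambered heart, forked tongue, leaf margin serrate the derived state is '-', and for the remaining characters it is '+'.
four-chambered heart: derived state '-' in Acroensis only — an autapomorphy, so it tells us nothing about relationships among taxa.
stipules present: derived state '+' in Helioops only — an autapomorphy, so it tells us nothing about relationships among taxa.
forked tongue (derived state '-') is shared by Acroensis and Helioops — a synapomorphy uniting that clade.
leaf margin serrate (derived state '-') is shared by Acroensis, Glyptites, Helioops, and Microinus — a synapomorphy uniting that clade.
retractile claws (derived state '+') is shared by Acroensis, Helioops, and Microinus — a synapomorphy uniting that clade.
Most parsimonious ingroup topology: ((Glyptites,((Acroensis,Helioops),Microinus)),Microaria).
Acroensis and Helioops form a cherry on this tree, so they are sister taxa.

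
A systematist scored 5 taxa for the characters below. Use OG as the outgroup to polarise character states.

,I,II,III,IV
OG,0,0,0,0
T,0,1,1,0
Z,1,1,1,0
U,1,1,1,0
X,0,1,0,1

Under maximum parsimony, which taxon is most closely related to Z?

U

The outgroup has state '0' for every character, so '1' is the derived state throughout.
I (derived state '1') is shared by U and Z — a synapomorphy uniting that clade.
All ingroup taxa share the derived state '1' for II; it defines the ingroup but does not resolve relationships within it.
III: derived state '1' in T, U, and Z only — synapomorphy for {T, U, Z}.
IV: derived state '1' in X only — an autapomorphy, so it tells us nothing about relationships among taxa.
Most parsimonious ingroup topology: ((T,(Z,U)),X).
Z and U form a cherry on this tree, so they are sister taxa.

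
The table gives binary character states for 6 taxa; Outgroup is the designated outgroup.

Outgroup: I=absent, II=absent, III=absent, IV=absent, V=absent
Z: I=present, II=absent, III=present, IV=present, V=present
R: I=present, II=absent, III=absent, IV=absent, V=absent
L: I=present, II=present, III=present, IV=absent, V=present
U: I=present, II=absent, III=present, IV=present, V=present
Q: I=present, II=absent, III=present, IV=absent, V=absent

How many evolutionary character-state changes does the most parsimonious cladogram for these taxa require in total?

The outgroup has state 'absent' for every character, so 'present' is the derived state throughout.
All ingroup taxa share the derived state 'present' for I; it defines the ingroup but does not resolve relationships within it.
II: derived state 'present' in L only — an autapomorphy, so it tells us nothing about relationships among taxa.
Only L, Q, U, and Z show the derived state 'present' for III, supporting them as a clade.
IV: derived state 'present' in U and Z only — synapomorphy for {U, Z}.
Only L, U, and Z show the derived state 'present' for V, supporting them as a clade.
Most parsimonious ingroup topology: ((((Z,U),L),Q),R).
Changes per character on this tree: I: 1; II: 1; III: 1; IV: 1; V: 1.
Total = 5.

5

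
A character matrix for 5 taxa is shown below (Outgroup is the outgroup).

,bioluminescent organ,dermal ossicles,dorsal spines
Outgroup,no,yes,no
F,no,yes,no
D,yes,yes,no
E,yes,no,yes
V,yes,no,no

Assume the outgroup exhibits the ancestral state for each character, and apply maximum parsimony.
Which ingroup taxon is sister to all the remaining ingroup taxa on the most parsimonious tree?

F

Character polarity is set by the outgroup: the derived state is whichever differs from the outgroup's state, so for dermal ossicles the derived state is 'no', and for the remaining characters it is 'yes'.
bioluminescent organ: derived state 'yes' in D, E, and V only — synapomorphy for {D, E, V}.
dermal ossicles (derived state 'no') is shared by E and V — a synapomorphy uniting that clade.
dorsal spines: derived state 'yes' in E only — an autapomorphy, so it tells us nothing about relationships among taxa.
Most parsimonious ingroup topology: (F,(D,(E,V))).
F is sister to the clade containing all other ingroup taxa, so it is the earliest-diverging (most basal) ingroup lineage.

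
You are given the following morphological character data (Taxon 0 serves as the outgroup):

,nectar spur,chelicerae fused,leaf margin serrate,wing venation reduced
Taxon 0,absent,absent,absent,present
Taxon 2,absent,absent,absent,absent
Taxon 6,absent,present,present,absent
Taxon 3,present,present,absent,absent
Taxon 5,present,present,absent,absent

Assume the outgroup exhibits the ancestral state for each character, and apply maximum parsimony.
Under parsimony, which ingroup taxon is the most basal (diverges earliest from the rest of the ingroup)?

Character polarity is set by the outgroup: the derived state is whichever differs from the outgroup's state, so for wing venation reduced the derived state is 'absent', and for the remaining characters it is 'present'.
nectar spur (derived state 'present') is shared by Taxon 3 and Taxon 5 — a synapomorphy uniting that clade.
chelicerae fused: derived state 'present' in Taxon 3, Taxon 5, and Taxon 6 only — synapomorphy for {Taxon 3, Taxon 5, Taxon 6}.
leaf margin serrate (derived state 'present') is unique to Taxon 6 (autapomorphy; uninformative for grouping).
wing venation reduced (derived state 'absent') is shared by all ingroup taxa — unites the whole ingroup.
Most parsimonious ingroup topology: (Taxon 2,(Taxon 6,(Taxon 3,Taxon 5))).
Taxon 2 is sister to the clade containing all other ingroup taxa, so it is the earliest-diverging (most basal) ingroup lineage.

Taxon 2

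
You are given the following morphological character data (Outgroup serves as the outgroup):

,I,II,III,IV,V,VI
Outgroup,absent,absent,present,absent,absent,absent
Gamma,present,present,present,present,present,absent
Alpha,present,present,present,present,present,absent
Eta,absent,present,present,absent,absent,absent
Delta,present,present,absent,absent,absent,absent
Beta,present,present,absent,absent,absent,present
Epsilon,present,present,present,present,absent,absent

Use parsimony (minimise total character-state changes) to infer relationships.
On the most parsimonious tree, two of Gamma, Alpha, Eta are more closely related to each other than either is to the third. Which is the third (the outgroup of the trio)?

Eta

Character polarity is set by the outgroup: the derived state is whichever differs from the outgroup's state, so for III the derived state is 'absent', and for the remaining characters it is 'present'.
Only Alpha, Beta, Delta, Epsilon, and Gamma show the derived state 'present' for I, supporting them as a clade.
II (derived state 'present') is shared by all ingroup taxa — unites the whole ingroup.
III: derived state 'absent' in Beta and Delta only — synapomorphy for {Beta, Delta}.
Only Alpha, Epsilon, and Gamma show the derived state 'present' for IV, supporting them as a clade.
Only Alpha and Gamma show the derived state 'present' for V, supporting them as a clade.
VI (derived state 'present') is unique to Beta (autapomorphy; uninformative for grouping).
Most parsimonious ingroup topology: ((((Gamma,Alpha),Epsilon),(Delta,Beta)),Eta).
Alpha and Gamma share a more recent common ancestor with each other than either does with Eta, so Eta is the least closely related of the three.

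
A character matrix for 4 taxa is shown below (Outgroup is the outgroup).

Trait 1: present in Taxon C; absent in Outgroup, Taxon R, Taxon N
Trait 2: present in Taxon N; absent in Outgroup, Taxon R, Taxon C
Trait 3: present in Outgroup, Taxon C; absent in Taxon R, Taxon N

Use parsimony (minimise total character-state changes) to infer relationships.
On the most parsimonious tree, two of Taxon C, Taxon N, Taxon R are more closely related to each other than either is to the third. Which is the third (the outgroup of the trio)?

Taxon C

Character polarity is set by the outgroup: the derived state is whichever differs from the outgroup's state, so for Trait 3 the derived state is 'absent', and for the remaining characters it is 'present'.
Trait 1 (derived state 'present') is unique to Taxon C (autapomorphy; uninformative for grouping).
Trait 2: derived state 'present' in Taxon N only — an autapomorphy, so it tells us nothing about relationships among taxa.
Only Taxon N and Taxon R show the derived state 'absent' for Trait 3, supporting them as a clade.
Most parsimonious ingroup topology: ((Taxon R,Taxon N),Taxon C).
Taxon N and Taxon R share a more recent common ancestor with each other than either does with Taxon C, so Taxon C is the least closely related of the three.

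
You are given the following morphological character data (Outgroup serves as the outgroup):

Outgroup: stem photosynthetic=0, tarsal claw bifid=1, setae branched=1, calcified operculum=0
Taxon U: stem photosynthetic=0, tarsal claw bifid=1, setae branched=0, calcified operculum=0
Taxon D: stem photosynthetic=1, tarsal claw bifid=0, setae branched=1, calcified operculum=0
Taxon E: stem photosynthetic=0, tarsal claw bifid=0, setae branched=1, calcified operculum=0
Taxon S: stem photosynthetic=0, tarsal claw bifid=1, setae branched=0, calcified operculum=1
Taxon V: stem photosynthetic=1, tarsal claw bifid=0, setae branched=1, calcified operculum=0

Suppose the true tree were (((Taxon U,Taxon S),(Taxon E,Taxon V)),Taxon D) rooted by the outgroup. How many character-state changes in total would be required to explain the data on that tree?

6

Map each character onto (((Taxon U,Taxon S),(Taxon E,Taxon V)),Taxon D) (rooted by Outgroup) and count the minimum state changes it requires (Fitch parsimony):
stem photosynthetic: 2; tarsal claw bifid: 2; setae branched: 1; calcified operculum: 1.
Total tree length = 6.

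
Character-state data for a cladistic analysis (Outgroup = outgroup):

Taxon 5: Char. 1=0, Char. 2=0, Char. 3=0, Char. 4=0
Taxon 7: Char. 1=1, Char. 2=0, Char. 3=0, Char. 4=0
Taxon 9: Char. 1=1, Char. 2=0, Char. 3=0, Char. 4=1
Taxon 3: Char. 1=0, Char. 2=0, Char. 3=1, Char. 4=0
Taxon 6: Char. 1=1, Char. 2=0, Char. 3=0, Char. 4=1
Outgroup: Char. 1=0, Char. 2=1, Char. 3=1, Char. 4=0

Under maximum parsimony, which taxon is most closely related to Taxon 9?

Character polarity is set by the outgroup: the derived state is whichever differs from the outgroup's state, so for Char. 2, Char. 3 the derived state is '0', and for the remaining characters it is '1'.
Only Taxon 6, Taxon 7, and Taxon 9 show the derived state '1' for Char. 1, supporting them as a clade.
All ingroup taxa share the derived state '0' for Char. 2; it defines the ingroup but does not resolve relationships within it.
Char. 3 (derived state '0') is shared by Taxon 5, Taxon 6, Taxon 7, and Taxon 9 — a synapomorphy uniting that clade.
Only Taxon 6 and Taxon 9 show the derived state '1' for Char. 4, supporting them as a clade.
Most parsimonious ingroup topology: (((Taxon 7,(Taxon 9,Taxon 6)),Taxon 5),Taxon 3).
Taxon 9 and Taxon 6 form a cherry on this tree, so they are sister taxa.

Taxon 6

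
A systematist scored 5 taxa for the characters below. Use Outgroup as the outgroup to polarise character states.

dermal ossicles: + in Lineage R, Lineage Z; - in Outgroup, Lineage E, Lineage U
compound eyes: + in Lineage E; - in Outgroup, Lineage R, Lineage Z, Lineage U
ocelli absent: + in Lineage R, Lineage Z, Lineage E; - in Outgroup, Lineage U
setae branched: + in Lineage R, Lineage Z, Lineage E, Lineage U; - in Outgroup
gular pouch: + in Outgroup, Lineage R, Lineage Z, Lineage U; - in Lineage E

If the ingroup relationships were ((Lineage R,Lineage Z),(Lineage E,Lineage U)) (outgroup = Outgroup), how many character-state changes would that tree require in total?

6

Map each character onto ((Lineage R,Lineage Z),(Lineage E,Lineage U)) (rooted by Outgroup) and count the minimum state changes it requires (Fitch parsimony):
dermal ossicles: 1; compound eyes: 1; ocelli absent: 2; setae branched: 1; gular pouch: 1.
Total tree length = 6.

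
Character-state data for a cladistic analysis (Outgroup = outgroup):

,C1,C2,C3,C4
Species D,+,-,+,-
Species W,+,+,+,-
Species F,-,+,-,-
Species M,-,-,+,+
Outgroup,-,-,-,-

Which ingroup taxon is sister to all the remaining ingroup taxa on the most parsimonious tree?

Species F

The outgroup has state '-' for every character, so '+' is the derived state throughout.
Only Species D and Species W show the derived state '+' for C1, supporting them as a clade.
C2 (state '+') occurs in Species F and Species W but conflicts with the nesting implied by the other characters — most parsimoniously interpreted as homoplasy.
Only Species D, Species M, and Species W show the derived state '+' for C3, supporting them as a clade.
C4: derived state '+' in Species M only — an autapomorphy, so it tells us nothing about relationships among taxa.
Most parsimonious ingroup topology: ((Species M,(Species W,Species D)),Species F).
Species F is sister to the clade containing all other ingroup taxa, so it is the earliest-diverging (most basal) ingroup lineage.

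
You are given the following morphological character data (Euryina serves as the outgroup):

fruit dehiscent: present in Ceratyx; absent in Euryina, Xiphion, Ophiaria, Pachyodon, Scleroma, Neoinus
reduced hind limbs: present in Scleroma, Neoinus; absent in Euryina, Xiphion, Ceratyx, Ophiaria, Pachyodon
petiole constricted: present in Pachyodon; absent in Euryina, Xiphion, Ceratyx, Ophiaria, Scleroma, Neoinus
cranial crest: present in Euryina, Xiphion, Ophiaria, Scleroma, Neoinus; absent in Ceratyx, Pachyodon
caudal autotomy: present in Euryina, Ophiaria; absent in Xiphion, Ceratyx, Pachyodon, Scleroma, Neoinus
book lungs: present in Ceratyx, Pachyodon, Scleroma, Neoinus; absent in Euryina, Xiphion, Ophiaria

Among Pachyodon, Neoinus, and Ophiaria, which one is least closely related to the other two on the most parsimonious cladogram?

Character polarity is set by the outgroup: the derived state is whichever differs from the outgroup's state, so for cranial crest, caudal autotomy the derived state is 'absent', and for the remaining characters it is 'present'.
fruit dehiscent (derived state 'present') is unique to Ceratyx (autapomorphy; uninformative for grouping).
reduced hind limbs: derived state 'present' in Neoinus and Scleroma only — synapomorphy for {Neoinus, Scleroma}.
petiole constricted: derived state 'present' in Pachyodon only — an autapomorphy, so it tells us nothing about relationships among taxa.
Only Ceratyx and Pachyodon show the derived state 'absent' for cranial crest, supporting them as a clade.
caudal autotomy (derived state 'absent') is shared by Ceratyx, Neoinus, Pachyodon, Scleroma, and Xiphion — a synapomorphy uniting that clade.
book lungs (derived state 'present') is shared by Ceratyx, Neoinus, Pachyodon, and Scleroma — a synapomorphy uniting that clade.
Most parsimonious ingroup topology: ((Xiphion,((Ceratyx,Pachyodon),(Scleroma,Neoinus))),Ophiaria).
Pachyodon and Neoinus share a more recent common ancestor with each other than either does with Ophiaria, so Ophiaria is the least closely related of the three.

Ophiaria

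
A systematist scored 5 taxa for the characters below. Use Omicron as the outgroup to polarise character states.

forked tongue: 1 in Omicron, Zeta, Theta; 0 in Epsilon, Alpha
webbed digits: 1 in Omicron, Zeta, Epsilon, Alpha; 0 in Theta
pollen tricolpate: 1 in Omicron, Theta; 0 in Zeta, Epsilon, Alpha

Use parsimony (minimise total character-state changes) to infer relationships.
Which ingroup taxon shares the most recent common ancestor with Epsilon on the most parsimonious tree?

The outgroup has state '1' for every character, so '0' is the derived state throughout.
forked tongue (derived state '0') is shared by Alpha and Epsilon — a synapomorphy uniting that clade.
webbed digits: derived state '0' in Theta only — an autapomorphy, so it tells us nothing about relationships among taxa.
pollen tricolpate (derived state '0') is shared by Alpha, Epsilon, and Zeta — a synapomorphy uniting that clade.
Most parsimonious ingroup topology: ((Zeta,(Epsilon,Alpha)),Theta).
Epsilon and Alpha form a cherry on this tree, so they are sister taxa.

Alpha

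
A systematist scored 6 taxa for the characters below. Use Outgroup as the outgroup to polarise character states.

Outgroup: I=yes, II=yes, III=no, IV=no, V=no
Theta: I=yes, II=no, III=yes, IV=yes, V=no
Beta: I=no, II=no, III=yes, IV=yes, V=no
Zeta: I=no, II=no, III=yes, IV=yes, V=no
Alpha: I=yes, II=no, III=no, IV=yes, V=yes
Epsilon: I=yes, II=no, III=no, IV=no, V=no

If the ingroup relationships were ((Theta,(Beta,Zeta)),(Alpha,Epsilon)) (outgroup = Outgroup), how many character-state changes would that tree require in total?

Map each character onto ((Theta,(Beta,Zeta)),(Alpha,Epsilon)) (rooted by Outgroup) and count the minimum state changes it requires (Fitch parsimony):
I: 1; II: 1; III: 1; IV: 2; V: 1.
Total tree length = 6.

6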